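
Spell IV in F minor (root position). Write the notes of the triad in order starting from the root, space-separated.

Bb D F

IV is built on scale degree 4, which is Bb in both F minor and its parallel. In F major the chord on Bb is Bb–D–F.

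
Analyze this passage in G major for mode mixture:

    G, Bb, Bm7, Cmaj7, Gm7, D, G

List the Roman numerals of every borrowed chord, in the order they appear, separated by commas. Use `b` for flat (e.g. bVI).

In G major the diatonic chords are G, Am, Bm, C, D, Em, F#dim. G, Bm7, Cmaj7 and D are all diatonic. But Bb (Bb–D–F) is foreign: the diatonic iii on degree 3 is Bm, whereas Bb comes from G minor. It is labeled bIII. Gm7 (G–Bb–D–F) doesn't fit — on degree 1 G major would have G (I). Gm7 is the degree-1 chord of G minor, so it is the borrowed i7.

bIII, i7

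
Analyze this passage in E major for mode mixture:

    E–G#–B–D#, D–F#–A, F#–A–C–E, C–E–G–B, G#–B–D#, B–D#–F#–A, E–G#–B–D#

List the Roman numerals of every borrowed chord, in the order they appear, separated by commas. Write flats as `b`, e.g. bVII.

The diatonic triads in E major are E, F#m, G#m, A, B, C#m, D#dim. E–G#–B–D# = Emaj7, G#–B–D# = G#m and B–D#–F#–A = B7 all belong to that set. D–F#–A doesn't fit — on degree 7 E major would have D#dim (vii°). D is the degree-7 chord of E minor, so it is the borrowed bVII. F#–A–C–E is not: scale degree 2 in E major carries F#m (ii). In E minor the chord on that degree is F#m7b5, so here it functions as iiø7, borrowed from the parallel minor. But C–E–G–B is foreign: the diatonic vi on degree 6 is C#m, whereas Cmaj7 comes from E minor. It is labeled bVImaj7.

bVII, iiø7, bVImaj7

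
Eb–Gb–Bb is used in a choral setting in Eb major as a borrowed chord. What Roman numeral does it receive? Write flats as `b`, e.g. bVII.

The root Eb is the diatonic 1st degree of Eb major; the borrowing shows in the chord quality. Eb–Gb–Bb is a minor chord — the form found in Eb minor, not the diatonic I (Eb). Borrowed into Eb major it is written i.

i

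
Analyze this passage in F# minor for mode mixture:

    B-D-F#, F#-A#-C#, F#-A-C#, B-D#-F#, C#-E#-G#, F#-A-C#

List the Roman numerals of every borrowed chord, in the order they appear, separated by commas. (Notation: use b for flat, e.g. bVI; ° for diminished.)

I, IV

In F# minor (with V from harmonic minor) the diatonic chords are F#m, G#dim, A, Bm, C#, D, E. B–D–F# = Bm, F#–A–C# = F#m and C#–E#–G# = C# all belong to that set. F#–A#–C# is not: scale degree 1 in F# minor carries F#m (i). In F# major the chord on that degree is F#, so here it functions as I, borrowed from the parallel major. But B–D#–F# is foreign: the diatonic iv on degree 4 is Bm, whereas B comes from F# major. It is labeled IV.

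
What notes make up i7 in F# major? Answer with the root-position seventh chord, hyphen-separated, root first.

F#-A-C#-E

The root, F#, is scale degree 1 — the same note in F# major and F# minor; only the chord quality changes. Building the minor-seventh chord from the parallel minor on F#: F#–A–C#–E.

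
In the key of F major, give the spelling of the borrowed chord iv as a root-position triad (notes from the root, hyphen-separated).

iv is built on scale degree 4, which is Bb in both F major and its parallel. Building the minor chord from the parallel minor on Bb: Bb–Db–F.

Bb-Db-F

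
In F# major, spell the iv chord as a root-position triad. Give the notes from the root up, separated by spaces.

B D F#

The root, B, is scale degree 4 — the same note in F# major and F# minor; only the chord quality changes. Stacking thirds in F# minor on B gives B–D–F#.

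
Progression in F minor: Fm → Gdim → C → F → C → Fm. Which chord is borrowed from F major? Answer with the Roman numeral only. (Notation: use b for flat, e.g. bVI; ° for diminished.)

I

The diatonic triads in F minor (with V from harmonic minor) are Fm, Gdim, Ab, Bbm, C, Db, Eb. Fm, Gdim and C all belong to that set. F (F–A–C) doesn't fit — on degree 1 F minor would have Fm (i). F is the degree-1 chord of F major, so it is the borrowed I.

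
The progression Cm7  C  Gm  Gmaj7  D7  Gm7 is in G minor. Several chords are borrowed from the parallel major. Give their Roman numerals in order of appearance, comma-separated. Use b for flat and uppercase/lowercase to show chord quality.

IV, Imaj7

The diatonic triads in G minor (with V from harmonic minor) are Gm, Adim, Bb, Cm, D, Eb, F. Cm7, Gm, D7 and Gm7 are all diatonic. C (C–E–G) is not: scale degree 4 in G minor carries Cm (iv). In G major the chord on that degree is C, so here it functions as IV, borrowed from the parallel major. But Gmaj7 (G–B–D–F#) is foreign: the diatonic i on degree 1 is Gm, whereas Gmaj7 comes from G major. It is labeled Imaj7.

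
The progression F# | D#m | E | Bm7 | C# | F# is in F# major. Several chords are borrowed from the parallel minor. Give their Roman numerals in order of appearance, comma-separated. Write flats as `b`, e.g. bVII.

bVII, iv7

The diatonic triads in F# major are F#, G#m, A#m, B, C#, D#m, E#dim. Of the given chords, F#, D#m and C# are diatonic. E (E–G#–B) is not: scale degree 7 in F# major carries E#dim (vii°). In F# minor the chord on that degree is E, so here it functions as bVII, borrowed from the parallel minor. Bm7 (B–D–F#–A) doesn't fit — on degree 4 F# major would have B (IV). Bm7 is the degree-4 chord of F# minor, so it is the borrowed iv7.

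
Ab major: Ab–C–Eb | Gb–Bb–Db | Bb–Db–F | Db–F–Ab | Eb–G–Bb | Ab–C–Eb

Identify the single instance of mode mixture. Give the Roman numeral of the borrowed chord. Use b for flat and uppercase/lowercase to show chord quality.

bVII

The diatonic triads in Ab major are Ab, Bbm, Cm, Db, Eb, Fm, Gdim. Of the given chords, Ab–C–Eb = Ab, Bb–Db–F = Bbm, Db–F–Ab = Db and Eb–G–Bb = Eb are diatonic. But Gb–Bb–Db is foreign: the diatonic vii° on degree 7 is Gdim, whereas Gb comes from Ab minor. It is labeled bVII.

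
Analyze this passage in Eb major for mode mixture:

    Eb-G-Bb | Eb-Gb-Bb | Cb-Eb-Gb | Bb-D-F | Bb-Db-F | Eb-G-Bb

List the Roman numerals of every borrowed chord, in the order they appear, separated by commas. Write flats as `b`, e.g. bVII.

In Eb major the diatonic chords are Eb, Fm, Gm, Ab, Bb, Cm, Ddim. Eb–G–Bb = Eb and Bb–D–F = Bb are both diatonic. Eb–Gb–Bb is not: scale degree 1 in Eb major carries Eb (I). In Eb minor the chord on that degree is Ebm, so here it functions as i, borrowed from the parallel minor. Cb–Eb–Gb doesn't fit — on degree 6 Eb major would have Cm (vi). Cb is the degree-6 chord of Eb minor, so it is the borrowed bVI. But Bb–Db–F is foreign: the diatonic V on degree 5 is Bb, whereas Bbm comes from Eb minor. It is labeled v.

i, bVI, v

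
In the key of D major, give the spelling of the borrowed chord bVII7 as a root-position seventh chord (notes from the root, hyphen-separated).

bVII7 is built on the lowered scale degree 7. In D major degree 7 is C#; lowered it becomes C. Stacking thirds in D minor on C gives C–E–G–Bb.

C-E-G-Bb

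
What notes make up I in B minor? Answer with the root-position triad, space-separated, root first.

B D# F#

I is built on scale degree 1, which is B in both B minor and its parallel. Stacking thirds in B major on B gives B–D#–F#.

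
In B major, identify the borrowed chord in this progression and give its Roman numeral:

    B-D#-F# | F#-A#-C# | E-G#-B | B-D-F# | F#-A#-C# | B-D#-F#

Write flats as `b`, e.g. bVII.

i

In B major the diatonic chords are B, C#m, D#m, E, F#, G#m, A#dim. B–D#–F# = B, F#–A#–C# = F# and E–G#–B = E are all diatonic. B–D–F# doesn't fit — on degree 1 B major would have B (I). Bm is the degree-1 chord of B minor, so it is the borrowed i.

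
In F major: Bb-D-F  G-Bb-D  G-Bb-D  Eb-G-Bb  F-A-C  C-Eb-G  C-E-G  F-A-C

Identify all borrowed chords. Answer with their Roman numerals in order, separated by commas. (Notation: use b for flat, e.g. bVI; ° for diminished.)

bVII, v

The diatonic triads in F major are F, Gm, Am, Bb, C, Dm, Edim. Bb–D–F = Bb, G–Bb–D = Gm, F–A–C = F and C–E–G = C all belong to that set. Eb–G–Bb doesn't fit — on degree 7 F major would have Edim (vii°). Eb is the degree-7 chord of F minor, so it is the borrowed bVII. But C–Eb–G is foreign: the diatonic V on degree 5 is C, whereas Cm comes from F minor. It is labeled v.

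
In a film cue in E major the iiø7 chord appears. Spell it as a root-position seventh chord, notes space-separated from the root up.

F# A C E

iiø7 is built on scale degree 2, which is F# in both E major and its parallel. Stacking thirds in E minor on F# gives F#–A–C–E.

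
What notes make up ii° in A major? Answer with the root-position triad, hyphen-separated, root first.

The root, B, is scale degree 2 — the same note in A major and A minor; only the chord quality changes. In A minor the chord on B is B–D–F.

B-D-F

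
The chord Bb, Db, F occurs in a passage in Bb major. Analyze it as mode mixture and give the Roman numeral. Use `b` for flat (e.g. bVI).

i

The root Bb is the diatonic 1st degree of Bb major; the borrowing shows in the chord quality. Diatonically Bb major has Bb (I) on that degree; Bb–Db–F is instead the minor chord native to Bb minor, so it takes the label i.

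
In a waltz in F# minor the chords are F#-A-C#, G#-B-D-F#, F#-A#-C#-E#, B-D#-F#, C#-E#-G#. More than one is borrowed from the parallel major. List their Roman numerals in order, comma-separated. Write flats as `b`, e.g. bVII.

In F# minor (with V from harmonic minor) the diatonic chords are F#m, G#dim, A, Bm, C#, D, E. Of the given chords, F#–A–C# = F#m, G#–B–D–F# = G#m7b5 and C#–E#–G# = C# are diatonic. But F#–A#–C#–E# is foreign: the diatonic i on degree 1 is F#m, whereas F#maj7 comes from F# major. It is labeled Imaj7. B–D#–F# is not: scale degree 4 in F# minor carries Bm (iv). In F# major the chord on that degree is B, so here it functions as IV, borrowed from the parallel major.

Imaj7, IV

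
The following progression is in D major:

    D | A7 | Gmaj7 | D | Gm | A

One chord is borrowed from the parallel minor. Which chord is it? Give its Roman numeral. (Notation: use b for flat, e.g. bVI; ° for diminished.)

iv

In D major the diatonic chords are D, Em, F#m, G, A, Bm, C#dim. D, A7, Gmaj7 and A are all diatonic. But Gm (G–Bb–D) is foreign: the diatonic IV on degree 4 is G, whereas Gm comes from D minor. It is labeled iv.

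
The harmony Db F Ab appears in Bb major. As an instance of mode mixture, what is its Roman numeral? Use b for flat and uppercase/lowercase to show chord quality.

In Bb major scale degree 3 is D; Db is its lowered form, from Bb minor. Diatonically Bb major has Dm (iii) on that degree; Db–F–Ab is instead the major chord native to Bb minor, so it takes the label bIII.

bIII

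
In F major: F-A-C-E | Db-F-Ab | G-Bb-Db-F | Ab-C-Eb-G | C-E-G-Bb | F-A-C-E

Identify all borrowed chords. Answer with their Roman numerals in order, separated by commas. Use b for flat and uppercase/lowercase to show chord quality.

F major has the diatonic set F, Gm, Am, Bb, C, Dm, Edim. F–A–C–E = Fmaj7 and C–E–G–Bb = C7 both belong to that set. Db–F–Ab is not: scale degree 6 in F major carries Dm (vi). In F minor the chord on that degree is Db, so here it functions as bVI, borrowed from the parallel minor. But G–Bb–Db–F is foreign: the diatonic ii on degree 2 is Gm, whereas Gm7b5 comes from F minor. It is labeled iiø7. Ab–C–Eb–G is not: scale degree 3 in F major carries Am (iii). In F minor the chord on that degree is Abmaj7, so here it functions as bIIImaj7, borrowed from the parallel minor.

bVI, iiø7, bIIImaj7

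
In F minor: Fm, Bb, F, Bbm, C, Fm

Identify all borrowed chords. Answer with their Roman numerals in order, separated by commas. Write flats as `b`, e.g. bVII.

In F minor (with V from harmonic minor) the diatonic chords are Fm, Gdim, Ab, Bbm, C, Db, Eb. Fm, Bbm and C all belong to that set. But Bb (Bb–D–F) is foreign: the diatonic iv on degree 4 is Bbm, whereas Bb comes from F major. It is labeled IV. F (F–A–C) is not: scale degree 1 in F minor carries Fm (i). In F major the chord on that degree is F, so here it functions as I, borrowed from the parallel major.

IV, I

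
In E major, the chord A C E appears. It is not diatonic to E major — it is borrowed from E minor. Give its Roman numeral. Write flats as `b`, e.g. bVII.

iv

A is scale degree 4 in E major. Diatonically E major has A (IV) on that degree; A–C–E is instead the minor chord native to E minor, so it takes the label iv.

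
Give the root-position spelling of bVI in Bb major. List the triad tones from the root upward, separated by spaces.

bVI is built on the lowered scale degree 6. In Bb major degree 6 is G; lowered it becomes Gb. Building the major chord from the parallel minor on Gb: Gb–Bb–Db.

Gb Bb Db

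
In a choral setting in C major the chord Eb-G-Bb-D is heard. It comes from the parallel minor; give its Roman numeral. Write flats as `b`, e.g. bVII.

Eb is the lowered form of scale degree 3 in C major (the diatonic degree 3 is E). Diatonically C major has Em (iii) on that degree; Eb–G–Bb–D is instead the major-seventh chord native to C minor, so it takes the label bIIImaj7.

bIIImaj7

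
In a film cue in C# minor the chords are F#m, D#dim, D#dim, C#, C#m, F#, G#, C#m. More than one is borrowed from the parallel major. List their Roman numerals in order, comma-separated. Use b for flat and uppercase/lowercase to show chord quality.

The diatonic triads in C# minor (with V from harmonic minor) are C#m, D#dim, E, F#m, G#, A, B. Of the given chords, F#m, D#dim, C#m and G# are diatonic. But C# (C#–E#–G#) is foreign: the diatonic i on degree 1 is C#m, whereas C# comes from C# major. It is labeled I. F# (F#–A#–C#) doesn't fit — on degree 4 C# minor would have F#m (iv). F# is the degree-4 chord of C# major, so it is the borrowed IV.

I, IV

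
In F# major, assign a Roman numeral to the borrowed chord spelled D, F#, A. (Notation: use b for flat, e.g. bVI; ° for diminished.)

D is the lowered form of scale degree 6 in F# major (the diatonic degree 6 is D#). Diatonically F# major has D#m (vi) on that degree; D–F#–A is instead the major chord native to F# minor, so it takes the label bVI.

bVI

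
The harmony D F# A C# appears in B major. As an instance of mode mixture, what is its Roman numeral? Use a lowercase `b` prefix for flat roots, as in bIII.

bIIImaj7

D is the lowered form of scale degree 3 in B major (the diatonic degree 3 is D#). D–F#–A–C# is a major-seventh chord — the form found in B minor, not the diatonic iii (D#m). Borrowed into B major it is written bIIImaj7.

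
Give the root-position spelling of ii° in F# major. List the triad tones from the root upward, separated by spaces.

ii° is built on scale degree 2, which is G# in both F# major and its parallel. Stacking thirds in F# minor on G# gives G#–B–D.

G# B D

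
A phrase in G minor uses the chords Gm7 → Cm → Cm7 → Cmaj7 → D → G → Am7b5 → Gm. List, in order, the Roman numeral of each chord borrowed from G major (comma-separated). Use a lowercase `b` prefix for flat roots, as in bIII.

G minor has the diatonic set Gm, Adim, Bb, Cm, D, Eb, F (with V from harmonic minor). Gm7, Cm, Cm7, D, Am7b5 and Gm are all diatonic. But Cmaj7 (C–E–G–B) is foreign: the diatonic iv on degree 4 is Cm, whereas Cmaj7 comes from G major. It is labeled IVmaj7. G (G–B–D) is not: scale degree 1 in G minor carries Gm (i). In G major the chord on that degree is G, so here it functions as I, borrowed from the parallel major.

IVmaj7, I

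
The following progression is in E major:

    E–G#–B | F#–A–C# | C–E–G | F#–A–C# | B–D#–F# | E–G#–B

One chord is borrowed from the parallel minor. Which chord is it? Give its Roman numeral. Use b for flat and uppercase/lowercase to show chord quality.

bVI

In E major the diatonic chords are E, F#m, G#m, A, B, C#m, D#dim. E–G#–B = E, F#–A–C# = F#m and B–D#–F# = B all belong to that set. C–E–G doesn't fit — on degree 6 E major would have C#m (vi). C is the degree-6 chord of E minor, so it is the borrowed bVI.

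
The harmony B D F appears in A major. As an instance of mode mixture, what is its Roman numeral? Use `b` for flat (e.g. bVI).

The root B is the diatonic 2nd degree of A major; the borrowing shows in the chord quality. B–D–F is a diminished chord — the form found in A minor, not the diatonic ii (Bm). Borrowed into A major it is written ii°.

ii°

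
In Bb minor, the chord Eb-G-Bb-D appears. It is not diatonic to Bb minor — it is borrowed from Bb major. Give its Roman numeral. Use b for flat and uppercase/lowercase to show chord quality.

Eb is scale degree 4 in Bb minor. The diatonic chord on degree 4 would be Ebm (iv), but Eb–G–Bb–D is the major-seventh chord from Bb major. As a borrowed chord it is labeled IVmaj7.

IVmaj7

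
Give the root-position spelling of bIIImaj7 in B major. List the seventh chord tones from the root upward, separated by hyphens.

D-F#-A-C#

bIIImaj7 is built on the lowered scale degree 3. In B major degree 3 is D#; lowered it becomes D. In B minor the chord on D is D–F#–A–C#.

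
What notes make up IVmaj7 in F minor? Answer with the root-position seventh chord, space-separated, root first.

IVmaj7 is built on scale degree 4, which is Bb in both F minor and its parallel. In F major the chord on Bb is Bb–D–F–A.

Bb D F A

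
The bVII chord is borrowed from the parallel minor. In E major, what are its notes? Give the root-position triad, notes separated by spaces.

Scale degree 7 in E major is D#. bVII uses the lowered form, D, taken from E minor. Stacking thirds in E minor on D gives D–F#–A.

D F# A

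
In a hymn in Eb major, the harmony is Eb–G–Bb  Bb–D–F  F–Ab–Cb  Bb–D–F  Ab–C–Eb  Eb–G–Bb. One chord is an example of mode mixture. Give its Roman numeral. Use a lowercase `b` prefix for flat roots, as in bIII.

The diatonic triads in Eb major are Eb, Fm, Gm, Ab, Bb, Cm, Ddim. Of the given chords, Eb–G–Bb = Eb, Bb–D–F = Bb and Ab–C–Eb = Ab are diatonic. F–Ab–Cb is not: scale degree 2 in Eb major carries Fm (ii). In Eb minor the chord on that degree is Fdim, so here it functions as ii°, borrowed from the parallel minor.

ii°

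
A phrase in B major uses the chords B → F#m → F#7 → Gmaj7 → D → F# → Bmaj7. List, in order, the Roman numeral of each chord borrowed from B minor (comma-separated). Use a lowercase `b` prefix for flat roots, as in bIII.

v, bVImaj7, bIII

The diatonic triads in B major are B, C#m, D#m, E, F#, G#m, A#dim. B, F#7, F# and Bmaj7 all belong to that set. F#m (F#–A–C#) doesn't fit — on degree 5 B major would have F# (V). F#m is the degree-5 chord of B minor, so it is the borrowed v. Gmaj7 (G–B–D–F#) doesn't fit — on degree 6 B major would have G#m (vi). Gmaj7 is the degree-6 chord of B minor, so it is the borrowed bVImaj7. D (D–F#–A) doesn't fit — on degree 3 B major would have D#m (iii). D is the degree-3 chord of B minor, so it is the borrowed bIII.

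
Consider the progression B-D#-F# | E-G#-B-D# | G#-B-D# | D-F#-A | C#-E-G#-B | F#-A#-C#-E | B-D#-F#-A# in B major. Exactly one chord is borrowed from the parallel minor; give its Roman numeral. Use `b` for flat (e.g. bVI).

B major has the diatonic set B, C#m, D#m, E, F#, G#m, A#dim. B–D#–F# = B, E–G#–B–D# = Emaj7, G#–B–D# = G#m, C#–E–G#–B = C#m7, F#–A#–C#–E = F#7 and B–D#–F#–A# = Bmaj7 all belong to that set. D–F#–A doesn't fit — on degree 3 B major would have D#m (iii). D is the degree-3 chord of B minor, so it is the borrowed bIII.

bIII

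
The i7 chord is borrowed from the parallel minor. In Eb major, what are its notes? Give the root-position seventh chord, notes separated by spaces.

i7 is built on scale degree 1, which is Eb in both Eb major and its parallel. In Eb minor the chord on Eb is Eb–Gb–Bb–Db.

Eb Gb Bb Db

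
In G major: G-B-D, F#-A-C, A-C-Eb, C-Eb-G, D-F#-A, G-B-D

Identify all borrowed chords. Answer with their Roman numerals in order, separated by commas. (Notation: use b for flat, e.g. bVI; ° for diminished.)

The diatonic triads in G major are G, Am, Bm, C, D, Em, F#dim. Of the given chords, G–B–D = G, F#–A–C = F#dim and D–F#–A = D are diatonic. A–C–Eb doesn't fit — on degree 2 G major would have Am (ii). Adim is the degree-2 chord of G minor, so it is the borrowed ii°. C–Eb–G doesn't fit — on degree 4 G major would have C (IV). Cm is the degree-4 chord of G minor, so it is the borrowed iv.

ii°, iv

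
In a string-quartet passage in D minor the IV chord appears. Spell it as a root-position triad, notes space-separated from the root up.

The root, G, is scale degree 4 — the same note in D minor and D major; only the chord quality changes. Stacking thirds in D major on G gives G–B–D.

G B D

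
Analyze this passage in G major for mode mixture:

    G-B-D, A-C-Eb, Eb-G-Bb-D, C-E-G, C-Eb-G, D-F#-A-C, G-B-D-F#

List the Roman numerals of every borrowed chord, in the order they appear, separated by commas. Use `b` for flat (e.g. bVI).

ii°, bVImaj7, iv

G major has the diatonic set G, Am, Bm, C, D, Em, F#dim. G–B–D = G, C–E–G = C, D–F#–A–C = D7 and G–B–D–F# = Gmaj7 are all diatonic. But A–C–Eb is foreign: the diatonic ii on degree 2 is Am, whereas Adim comes from G minor. It is labeled ii°. Eb–G–Bb–D is not: scale degree 6 in G major carries Em (vi). In G minor the chord on that degree is Ebmaj7, so here it functions as bVImaj7, borrowed from the parallel minor. C–Eb–G is not: scale degree 4 in G major carries C (IV). In G minor the chord on that degree is Cm, so here it functions as iv, borrowed from the parallel minor.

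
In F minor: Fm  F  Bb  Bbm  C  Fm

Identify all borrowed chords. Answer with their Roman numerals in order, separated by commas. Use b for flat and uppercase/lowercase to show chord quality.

I, IV

F minor has the diatonic set Fm, Gdim, Ab, Bbm, C, Db, Eb (with V from harmonic minor). Fm, Bbm and C all belong to that set. But F (F–A–C) is foreign: the diatonic i on degree 1 is Fm, whereas F comes from F major. It is labeled I. Bb (Bb–D–F) is not: scale degree 4 in F minor carries Bbm (iv). In F major the chord on that degree is Bb, so here it functions as IV, borrowed from the parallel major.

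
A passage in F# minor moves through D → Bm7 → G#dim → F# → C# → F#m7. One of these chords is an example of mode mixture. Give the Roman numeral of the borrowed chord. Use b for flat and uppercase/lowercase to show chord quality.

F# minor has the diatonic set F#m, G#dim, A, Bm, C#, D, E (with V from harmonic minor). Of the given chords, D, Bm7, G#dim, C# and F#m7 are diatonic. F# (F#–A#–C#) is not: scale degree 1 in F# minor carries F#m (i). In F# major the chord on that degree is F#, so here it functions as I, borrowed from the parallel major.

I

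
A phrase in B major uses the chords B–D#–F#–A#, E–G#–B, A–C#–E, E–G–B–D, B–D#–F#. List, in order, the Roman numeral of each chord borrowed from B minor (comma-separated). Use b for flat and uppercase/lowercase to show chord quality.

The diatonic triads in B major are B, C#m, D#m, E, F#, G#m, A#dim. B–D#–F#–A# = Bmaj7, E–G#–B = E and B–D#–F# = B are all diatonic. A–C#–E doesn't fit — on degree 7 B major would have A#dim (vii°). A is the degree-7 chord of B minor, so it is the borrowed bVII. E–G–B–D is not: scale degree 4 in B major carries E (IV). In B minor the chord on that degree is Em7, so here it functions as iv7, borrowed from the parallel minor.

bVII, iv7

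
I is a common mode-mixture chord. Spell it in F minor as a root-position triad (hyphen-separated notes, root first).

F-A-C

I is built on scale degree 1, which is F in both F minor and its parallel. Stacking thirds in F major on F gives F–A–C.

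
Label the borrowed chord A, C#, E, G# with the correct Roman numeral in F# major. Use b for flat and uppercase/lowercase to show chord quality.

A is the lowered form of scale degree 3 in F# major (the diatonic degree 3 is A#). The diatonic chord on degree 3 would be A#m (iii), but A–C#–E–G# is the major-seventh chord from F# minor. As a borrowed chord it is labeled bIIImaj7.

bIIImaj7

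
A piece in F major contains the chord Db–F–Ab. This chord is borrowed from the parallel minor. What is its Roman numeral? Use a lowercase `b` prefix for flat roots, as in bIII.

bVI

The root Db is the lowered 6th scale degree — diatonically F major has D there. Diatonically F major has Dm (vi) on that degree; Db–F–Ab is instead the major chord native to F minor, so it takes the label bVI.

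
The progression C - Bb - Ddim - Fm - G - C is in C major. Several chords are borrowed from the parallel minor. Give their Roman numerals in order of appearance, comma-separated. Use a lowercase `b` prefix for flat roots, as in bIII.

bVII, ii°, iv

In C major the diatonic chords are C, Dm, Em, F, G, Am, Bdim. Of the given chords, C and G are diatonic. Bb (Bb–D–F) is not: scale degree 7 in C major carries Bdim (vii°). In C minor the chord on that degree is Bb, so here it functions as bVII, borrowed from the parallel minor. Ddim (D–F–Ab) doesn't fit — on degree 2 C major would have Dm (ii). Ddim is the degree-2 chord of C minor, so it is the borrowed ii°. Fm (F–Ab–C) doesn't fit — on degree 4 C major would have F (IV). Fm is the degree-4 chord of C minor, so it is the borrowed iv.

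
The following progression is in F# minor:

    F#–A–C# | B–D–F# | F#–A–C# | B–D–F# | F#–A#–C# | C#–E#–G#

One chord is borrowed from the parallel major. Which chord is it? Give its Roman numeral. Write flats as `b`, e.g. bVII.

I

F# minor has the diatonic set F#m, G#dim, A, Bm, C#, D, E (with V from harmonic minor). F#–A–C# = F#m, B–D–F# = Bm and C#–E#–G# = C# are all diatonic. But F#–A#–C# is foreign: the diatonic i on degree 1 is F#m, whereas F# comes from F# major. It is labeled I.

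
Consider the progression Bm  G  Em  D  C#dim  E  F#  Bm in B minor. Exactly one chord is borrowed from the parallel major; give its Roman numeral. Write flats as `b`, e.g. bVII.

In B minor (with V from harmonic minor) the diatonic chords are Bm, C#dim, D, Em, F#, G, A. Bm, G, Em, D, C#dim and F# are all diatonic. But E (E–G#–B) is foreign: the diatonic iv on degree 4 is Em, whereas E comes from B major. It is labeled IV.

IV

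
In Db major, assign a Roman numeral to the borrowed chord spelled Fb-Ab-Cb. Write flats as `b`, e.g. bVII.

bIII

Fb is the lowered form of scale degree 3 in Db major (the diatonic degree 3 is F). The diatonic chord on degree 3 would be Fm (iii), but Fb–Ab–Cb is the major chord from Db minor. As a borrowed chord it is labeled bIII.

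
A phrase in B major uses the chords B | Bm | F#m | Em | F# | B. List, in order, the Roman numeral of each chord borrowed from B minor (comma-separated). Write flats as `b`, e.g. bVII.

i, v, iv

The diatonic triads in B major are B, C#m, D#m, E, F#, G#m, A#dim. B and F# both belong to that set. Bm (B–D–F#) is not: scale degree 1 in B major carries B (I). In B minor the chord on that degree is Bm, so here it functions as i, borrowed from the parallel minor. F#m (F#–A–C#) doesn't fit — on degree 5 B major would have F# (V). F#m is the degree-5 chord of B minor, so it is the borrowed v. Em (E–G–B) is not: scale degree 4 in B major carries E (IV). In B minor the chord on that degree is Em, so here it functions as iv, borrowed from the parallel minor.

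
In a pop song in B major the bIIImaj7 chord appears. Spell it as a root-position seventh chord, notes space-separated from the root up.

D F# A C#

The root of bIIImaj7 is the lowered 3rd degree: D# becomes D. In B minor the chord on D is D–F#–A–C#.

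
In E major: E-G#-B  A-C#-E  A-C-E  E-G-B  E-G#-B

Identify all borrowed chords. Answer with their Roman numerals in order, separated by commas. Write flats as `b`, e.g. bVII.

iv, i

The diatonic triads in E major are E, F#m, G#m, A, B, C#m, D#dim. Of the given chords, E–G#–B = E and A–C#–E = A are diatonic. A–C–E doesn't fit — on degree 4 E major would have A (IV). Am is the degree-4 chord of E minor, so it is the borrowed iv. E–G–B doesn't fit — on degree 1 E major would have E (I). Em is the degree-1 chord of E minor, so it is the borrowed i.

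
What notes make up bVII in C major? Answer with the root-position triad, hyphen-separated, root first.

Bb-D-F

The root of bVII is the lowered 7th degree: B becomes Bb. Building the major chord from the parallel minor on Bb: Bb–D–F.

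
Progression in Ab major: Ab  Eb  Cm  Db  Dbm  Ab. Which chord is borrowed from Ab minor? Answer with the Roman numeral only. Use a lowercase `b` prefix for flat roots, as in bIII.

The diatonic triads in Ab major are Ab, Bbm, Cm, Db, Eb, Fm, Gdim. Ab, Eb, Cm and Db are all diatonic. Dbm (Db–Fb–Ab) doesn't fit — on degree 4 Ab major would have Db (IV). Dbm is the degree-4 chord of Ab minor, so it is the borrowed iv.

iv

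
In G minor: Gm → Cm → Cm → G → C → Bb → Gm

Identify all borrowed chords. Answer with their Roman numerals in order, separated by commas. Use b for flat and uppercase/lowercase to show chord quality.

I, IV

In G minor (with V from harmonic minor) the diatonic chords are Gm, Adim, Bb, Cm, D, Eb, F. Of the given chords, Gm, Cm and Bb are diatonic. G (G–B–D) is not: scale degree 1 in G minor carries Gm (i). In G major the chord on that degree is G, so here it functions as I, borrowed from the parallel major. But C (C–E–G) is foreign: the diatonic iv on degree 4 is Cm, whereas C comes from G major. It is labeled IV.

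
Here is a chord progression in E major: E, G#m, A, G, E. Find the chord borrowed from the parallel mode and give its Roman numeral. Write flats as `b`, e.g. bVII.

In E major the diatonic chords are E, F#m, G#m, A, B, C#m, D#dim. E, G#m and A are all diatonic. G (G–B–D) is not: scale degree 3 in E major carries G#m (iii). In E minor the chord on that degree is G, so here it functions as bIII, borrowed from the parallel minor.

bIII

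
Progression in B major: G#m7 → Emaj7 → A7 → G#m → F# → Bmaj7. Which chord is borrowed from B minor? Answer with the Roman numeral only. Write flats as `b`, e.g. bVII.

bVII7

B major has the diatonic set B, C#m, D#m, E, F#, G#m, A#dim. G#m7, Emaj7, G#m, F# and Bmaj7 are all diatonic. A7 (A–C#–E–G) doesn't fit — on degree 7 B major would have A#dim (vii°). A7 is the degree-7 chord of B minor, so it is the borrowed bVII7.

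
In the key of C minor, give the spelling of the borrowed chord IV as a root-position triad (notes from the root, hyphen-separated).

The root, F, is scale degree 4 — the same note in C minor and C major; only the chord quality changes. In C major the chord on F is F–A–C.

F-A-C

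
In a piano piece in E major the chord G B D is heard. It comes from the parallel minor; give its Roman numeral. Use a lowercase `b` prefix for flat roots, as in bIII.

The root G is the lowered 3rd scale degree — diatonically E major has G# there. The diatonic chord on degree 3 would be G#m (iii), but G–B–D is the major chord from E minor. As a borrowed chord it is labeled bIII.

bIII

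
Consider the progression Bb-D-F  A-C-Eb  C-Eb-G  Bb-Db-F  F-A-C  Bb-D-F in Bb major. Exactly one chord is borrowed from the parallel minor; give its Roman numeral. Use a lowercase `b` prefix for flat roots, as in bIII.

i

The diatonic triads in Bb major are Bb, Cm, Dm, Eb, F, Gm, Adim. Of the given chords, Bb–D–F = Bb, A–C–Eb = Adim, C–Eb–G = Cm and F–A–C = F are diatonic. Bb–Db–F doesn't fit — on degree 1 Bb major would have Bb (I). Bbm is the degree-1 chord of Bb minor, so it is the borrowed i.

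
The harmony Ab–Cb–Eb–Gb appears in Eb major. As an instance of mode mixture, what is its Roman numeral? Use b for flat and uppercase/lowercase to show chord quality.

Ab is scale degree 4 in Eb major. Diatonically Eb major has Ab (IV) on that degree; Ab–Cb–Eb–Gb is instead the minor-seventh chord native to Eb minor, so it takes the label iv7.

iv7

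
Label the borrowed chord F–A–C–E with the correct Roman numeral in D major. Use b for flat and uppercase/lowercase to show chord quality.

The root F is the lowered 3rd scale degree — diatonically D major has F# there. Diatonically D major has F#m (iii) on that degree; F–A–C–E is instead the major-seventh chord native to D minor, so it takes the label bIIImaj7.

bIIImaj7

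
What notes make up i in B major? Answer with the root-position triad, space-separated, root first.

B D F#

The root, B, is scale degree 1 — the same note in B major and B minor; only the chord quality changes. Stacking thirds in B minor on B gives B–D–F#.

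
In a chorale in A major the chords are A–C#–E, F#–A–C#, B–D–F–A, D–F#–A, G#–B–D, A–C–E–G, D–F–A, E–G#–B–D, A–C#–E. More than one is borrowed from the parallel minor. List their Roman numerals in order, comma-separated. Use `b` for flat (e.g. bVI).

iiø7, i7, iv

In A major the diatonic chords are A, Bm, C#m, D, E, F#m, G#dim. A–C#–E = A, F#–A–C# = F#m, D–F#–A = D, G#–B–D = G#dim and E–G#–B–D = E7 are all diatonic. B–D–F–A is not: scale degree 2 in A major carries Bm (ii). In A minor the chord on that degree is Bm7b5, so here it functions as iiø7, borrowed from the parallel minor. A–C–E–G doesn't fit — on degree 1 A major would have A (I). Am7 is the degree-1 chord of A minor, so it is the borrowed i7. D–F–A is not: scale degree 4 in A major carries D (IV). In A minor the chord on that degree is Dm, so here it functions as iv, borrowed from the parallel minor.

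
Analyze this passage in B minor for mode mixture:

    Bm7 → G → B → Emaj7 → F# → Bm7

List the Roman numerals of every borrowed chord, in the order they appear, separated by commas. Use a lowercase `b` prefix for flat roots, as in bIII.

B minor has the diatonic set Bm, C#dim, D, Em, F#, G, A (with V from harmonic minor). Bm7, G and F# are all diatonic. But B (B–D#–F#) is foreign: the diatonic i on degree 1 is Bm, whereas B comes from B major. It is labeled I. Emaj7 (E–G#–B–D#) is not: scale degree 4 in B minor carries Em (iv). In B major the chord on that degree is Emaj7, so here it functions as IVmaj7, borrowed from the parallel major.

I, IVmaj7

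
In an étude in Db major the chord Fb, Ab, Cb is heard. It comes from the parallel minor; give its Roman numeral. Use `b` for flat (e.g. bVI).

Fb is the lowered form of scale degree 3 in Db major (the diatonic degree 3 is F). Fb–Ab–Cb is a major chord — the form found in Db minor, not the diatonic iii (Fm). Borrowed into Db major it is written bIII.

bIII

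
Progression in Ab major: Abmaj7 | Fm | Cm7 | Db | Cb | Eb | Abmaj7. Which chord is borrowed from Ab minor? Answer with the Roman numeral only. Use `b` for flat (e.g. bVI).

bIII

In Ab major the diatonic chords are Ab, Bbm, Cm, Db, Eb, Fm, Gdim. Of the given chords, Abmaj7, Fm, Cm7, Db and Eb are diatonic. But Cb (Cb–Eb–Gb) is foreign: the diatonic iii on degree 3 is Cm, whereas Cb comes from Ab minor. It is labeled bIII.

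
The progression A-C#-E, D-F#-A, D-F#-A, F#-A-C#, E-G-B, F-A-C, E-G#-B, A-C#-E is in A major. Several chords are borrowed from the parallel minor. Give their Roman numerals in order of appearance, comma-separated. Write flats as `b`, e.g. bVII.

In A major the diatonic chords are A, Bm, C#m, D, E, F#m, G#dim. A–C#–E = A, D–F#–A = D, F#–A–C# = F#m and E–G#–B = E are all diatonic. E–G–B doesn't fit — on degree 5 A major would have E (V). Em is the degree-5 chord of A minor, so it is the borrowed v. But F–A–C is foreign: the diatonic vi on degree 6 is F#m, whereas F comes from A minor. It is labeled bVI.

v, bVI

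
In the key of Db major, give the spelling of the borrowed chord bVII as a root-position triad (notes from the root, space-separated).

Cb Eb Gb

bVII is built on the lowered scale degree 7. In Db major degree 7 is C; lowered it becomes Cb. Stacking thirds in Db minor on Cb gives Cb–Eb–Gb.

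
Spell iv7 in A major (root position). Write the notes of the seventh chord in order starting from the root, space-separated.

The root, D, is scale degree 4 — the same note in A major and A minor; only the chord quality changes. In A minor the chord on D is D–F–A–C.

D F A C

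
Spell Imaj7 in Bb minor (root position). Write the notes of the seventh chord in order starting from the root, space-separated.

Bb D F A

Imaj7 is built on scale degree 1, which is Bb in both Bb minor and its parallel. In Bb major the chord on Bb is Bb–D–F–A.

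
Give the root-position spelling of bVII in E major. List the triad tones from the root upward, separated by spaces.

D F# A

The root of bVII is the lowered 7th degree: D# becomes D. Stacking thirds in E minor on D gives D–F#–A.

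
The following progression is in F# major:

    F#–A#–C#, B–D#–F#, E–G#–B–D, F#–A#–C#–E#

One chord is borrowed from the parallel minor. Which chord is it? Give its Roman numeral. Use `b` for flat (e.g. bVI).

In F# major the diatonic chords are F#, G#m, A#m, B, C#, D#m, E#dim. F#–A#–C# = F#, B–D#–F# = B and F#–A#–C#–E# = F#maj7 are all diatonic. E–G#–B–D is not: scale degree 7 in F# major carries E#dim (vii°). In F# minor the chord on that degree is E7, so here it functions as bVII7, borrowed from the parallel minor.

bVII7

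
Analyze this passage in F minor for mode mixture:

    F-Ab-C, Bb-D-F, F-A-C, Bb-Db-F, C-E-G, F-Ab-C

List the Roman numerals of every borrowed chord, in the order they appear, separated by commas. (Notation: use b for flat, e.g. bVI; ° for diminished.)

IV, I

F minor has the diatonic set Fm, Gdim, Ab, Bbm, C, Db, Eb (with V from harmonic minor). Of the given chords, F–Ab–C = Fm, Bb–Db–F = Bbm and C–E–G = C are diatonic. Bb–D–F is not: scale degree 4 in F minor carries Bbm (iv). In F major the chord on that degree is Bb, so here it functions as IV, borrowed from the parallel major. F–A–C is not: scale degree 1 in F minor carries Fm (i). In F major the chord on that degree is F, so here it functions as I, borrowed from the parallel major.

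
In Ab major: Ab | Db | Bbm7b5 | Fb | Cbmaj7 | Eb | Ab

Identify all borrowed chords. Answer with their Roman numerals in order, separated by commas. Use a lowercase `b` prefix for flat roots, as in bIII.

iiø7, bVI, bIIImaj7

The diatonic triads in Ab major are Ab, Bbm, Cm, Db, Eb, Fm, Gdim. Ab, Db and Eb are all diatonic. Bbm7b5 (Bb–Db–Fb–Ab) doesn't fit — on degree 2 Ab major would have Bbm (ii). Bbm7b5 is the degree-2 chord of Ab minor, so it is the borrowed iiø7. But Fb (Fb–Ab–Cb) is foreign: the diatonic vi on degree 6 is Fm, whereas Fb comes from Ab minor. It is labeled bVI. But Cbmaj7 (Cb–Eb–Gb–Bb) is foreign: the diatonic iii on degree 3 is Cm, whereas Cbmaj7 comes from Ab minor. It is labeled bIIImaj7.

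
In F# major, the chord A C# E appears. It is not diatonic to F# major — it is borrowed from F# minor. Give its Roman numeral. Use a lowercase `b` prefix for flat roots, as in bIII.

The root A is the lowered 3rd scale degree — diatonically F# major has A# there. The diatonic chord on degree 3 would be A#m (iii), but A–C#–E is the major chord from F# minor. As a borrowed chord it is labeled bIII.

bIII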